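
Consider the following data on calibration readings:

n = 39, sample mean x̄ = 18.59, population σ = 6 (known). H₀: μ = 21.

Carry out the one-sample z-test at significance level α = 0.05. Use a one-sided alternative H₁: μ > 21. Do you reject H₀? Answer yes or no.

SE = σ/√n = 6/√39 = 0.9608
z = (x̄−μ₀)/SE = (18.59−21)/0.9608 = -2.5084
p-value (one-sided, H₁ greater) = 0.99394
At α=0.05: p ≥ α → fail to reject H₀

reject H₀: no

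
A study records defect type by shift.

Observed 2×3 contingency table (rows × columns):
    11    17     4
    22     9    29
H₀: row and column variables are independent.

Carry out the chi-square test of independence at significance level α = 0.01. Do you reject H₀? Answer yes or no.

reject H₀: yes

Row totals [32, 60], col totals [33, 26, 33], n=92
χ² = (11−11.48)²/11.48 + (17−9.04)²/9.04 + (4−11.48)²/11.48 + (22−21.52)²/21.52 + (9−16.96)²/16.96 + (29−21.52)²/21.52 = 18.2349
df = 2
p-value (upper-tail) = 0.00011
At α=0.01: p < α → reject H₀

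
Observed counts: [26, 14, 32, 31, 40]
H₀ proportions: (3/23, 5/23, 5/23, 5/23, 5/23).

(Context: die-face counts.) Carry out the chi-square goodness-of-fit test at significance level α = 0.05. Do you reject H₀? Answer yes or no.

reject H₀: yes

n = 143; E_i = n·p_i = [18.65, 31.09, 31.09, 31.09, 31.09]
χ² = (26−18.65)²/18.65 + (14−31.09)²/31.09 + (32−31.09)²/31.09 + (31−31.09)²/31.09 + (40−31.09)²/31.09 = 14.8690
df = 4
p-value (upper-tail) = 0.00498
At α=0.05: p < α → reject H₀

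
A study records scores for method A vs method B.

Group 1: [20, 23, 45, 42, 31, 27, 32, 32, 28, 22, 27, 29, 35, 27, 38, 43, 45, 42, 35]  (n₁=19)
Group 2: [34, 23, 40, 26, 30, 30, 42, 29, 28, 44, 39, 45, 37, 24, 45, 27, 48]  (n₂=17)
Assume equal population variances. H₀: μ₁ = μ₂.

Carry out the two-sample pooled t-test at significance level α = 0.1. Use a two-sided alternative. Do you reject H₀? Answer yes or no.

reject H₀: no

x̄₁=32.789, s₁=7.913, n₁=19
x̄₂=34.765, s₂=8.250, n₂=17
s_p² = [18·7.913² + 16·8.250²]/34 = 65.1828
SE = √(s_p²·(1/19+1/17)) = 2.6954
t = (32.789−34.765)/2.6954 = -0.7328
df = 34
p-value (two-sided) = 0.46869
At α=0.1: p ≥ α → fail to reject H₀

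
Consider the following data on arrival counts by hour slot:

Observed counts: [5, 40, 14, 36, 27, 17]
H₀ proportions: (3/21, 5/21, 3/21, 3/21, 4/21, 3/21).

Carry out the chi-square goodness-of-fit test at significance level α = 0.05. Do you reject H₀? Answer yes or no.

reject H₀: yes

n = 139; E_i = n·p_i = [19.86, 33.10, 19.86, 19.86, 26.48, 19.86]
χ² = (5−19.86)²/19.86 + (40−33.10)²/33.10 + (14−19.86)²/19.86 + (36−19.86)²/19.86 + (27−26.48)²/26.48 + (17−19.86)²/19.86 = 27.8291
df = 5
p-value (upper-tail) = 0.00004
At α=0.05: p < α → reject H₀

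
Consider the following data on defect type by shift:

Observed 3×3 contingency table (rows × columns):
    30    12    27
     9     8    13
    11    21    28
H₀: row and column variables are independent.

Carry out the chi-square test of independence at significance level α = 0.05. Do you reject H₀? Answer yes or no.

reject H₀: yes

Row totals [69, 30, 60], col totals [50, 41, 68], n=159
χ² = (30−21.70)²/21.70 + (12−17.79)²/17.79 + (27−29.51)²/29.51 + (9−9.43)²/9.43 + (8−7.74)²/7.74 + (13−12.83)²/12.83 + (11−18.87)²/18.87 + (21−15.47)²/15.47 + (28−25.66)²/25.66 = 10.7764
df = 4
p-value (upper-tail) = 0.02920
At α=0.05: p < α → reject H₀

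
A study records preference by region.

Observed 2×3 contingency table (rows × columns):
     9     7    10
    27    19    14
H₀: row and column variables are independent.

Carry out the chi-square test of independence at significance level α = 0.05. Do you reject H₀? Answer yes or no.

reject H₀: no

Row totals [26, 60], col totals [36, 26, 24], n=86
χ² = (9−10.88)²/10.88 + (7−7.86)²/7.86 + (10−7.26)²/7.26 + (27−25.12)²/25.12 + (19−18.14)²/18.14 + (14−16.74)²/16.74 = 2.0899
df = 2
p-value (upper-tail) = 0.35171
At α=0.05: p ≥ α → fail to reject H₀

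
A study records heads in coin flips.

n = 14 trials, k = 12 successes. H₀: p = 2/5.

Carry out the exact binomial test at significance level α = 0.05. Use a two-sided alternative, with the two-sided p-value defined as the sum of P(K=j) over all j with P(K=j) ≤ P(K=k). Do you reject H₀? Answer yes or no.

Exact binomial: n=14, k=12, p₀=2/5=0.4000
P(X=j) = C(n,j)·p₀^j·(1−p₀)^(n−j); p = Σ P(X=j) over j with P(X=j) ≤ P(X=12)
p-value (two-sided) = 0.00061
At α=0.05: p < α → reject H₀

reject H₀: yes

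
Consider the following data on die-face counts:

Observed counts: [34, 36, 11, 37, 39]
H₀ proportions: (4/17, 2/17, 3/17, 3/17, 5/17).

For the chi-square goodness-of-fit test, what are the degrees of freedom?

degrees of freedom = 4

df = k − 1 = 5 − 1 = 4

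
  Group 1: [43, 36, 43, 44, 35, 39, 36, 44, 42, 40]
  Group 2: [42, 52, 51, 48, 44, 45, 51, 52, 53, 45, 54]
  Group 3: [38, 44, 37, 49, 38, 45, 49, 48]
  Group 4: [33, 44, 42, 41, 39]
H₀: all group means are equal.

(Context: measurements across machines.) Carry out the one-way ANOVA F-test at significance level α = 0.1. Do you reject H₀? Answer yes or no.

Group means [40.20, 48.82, 43.50, 39.80], grand mean 43.706
SSB = Σnᵢ(x̄ᵢ−x̄)² = 487.022; SSW = ΣΣ(x−x̄ᵢ)² = 542.036
MSB = 487.022/3 = 162.3408; MSW = 542.036/30 = 18.0679
F = MSB/MSW = 8.9851
df = (3, 30)
p-value (upper-tail) = 0.00021
At α=0.1: p < α → reject H₀

reject H₀: yes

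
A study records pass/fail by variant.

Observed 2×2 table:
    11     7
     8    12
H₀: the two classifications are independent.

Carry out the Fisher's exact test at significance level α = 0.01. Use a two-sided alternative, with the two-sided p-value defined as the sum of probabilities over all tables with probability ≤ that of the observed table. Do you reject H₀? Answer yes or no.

reject H₀: no

Margins: r₁=18, r₂=20, c₁=19, c₂=19, n=38
p_obs = C(18,11)·C(20,8)/C(38,19); sum pmf over tables with pmf ≤ p_obs
p-value (two-sided) = 0.32998
At α=0.01: p ≥ α → fail to reject H₀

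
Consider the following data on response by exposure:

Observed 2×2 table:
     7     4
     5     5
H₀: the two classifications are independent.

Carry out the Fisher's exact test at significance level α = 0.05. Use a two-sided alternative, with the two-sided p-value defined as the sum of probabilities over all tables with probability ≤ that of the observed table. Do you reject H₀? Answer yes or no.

reject H₀: no

Margins: r₁=11, r₂=10, c₁=12, c₂=9, n=21
p_obs = C(11,7)·C(10,5)/C(21,12); sum pmf over tables with pmf ≤ p_obs
p-value (two-sided) = 0.66992
At α=0.05: p ≥ α → fail to reject H₀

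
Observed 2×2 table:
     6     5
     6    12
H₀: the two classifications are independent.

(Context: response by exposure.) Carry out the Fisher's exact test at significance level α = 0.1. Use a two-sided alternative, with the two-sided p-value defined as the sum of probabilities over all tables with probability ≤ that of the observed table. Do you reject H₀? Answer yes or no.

reject H₀: no

Margins: r₁=11, r₂=18, c₁=12, c₂=17, n=29
p_obs = C(11,6)·C(18,6)/C(29,12); sum pmf over tables with pmf ≤ p_obs
p-value (two-sided) = 0.43844
At α=0.1: p ≥ α → fail to reject H₀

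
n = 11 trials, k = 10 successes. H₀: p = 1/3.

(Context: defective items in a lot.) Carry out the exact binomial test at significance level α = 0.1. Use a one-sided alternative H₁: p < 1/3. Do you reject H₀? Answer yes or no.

Exact binomial: n=11, k=10, p₀=1/3=0.3333
P(X≤10) from Σ C(n,i)·p₀^i·(1−p₀)^(n−i)
p-value (one-sided, H₁ less) = 0.99999
At α=0.1: p ≥ α → fail to reject H₀

reject H₀: no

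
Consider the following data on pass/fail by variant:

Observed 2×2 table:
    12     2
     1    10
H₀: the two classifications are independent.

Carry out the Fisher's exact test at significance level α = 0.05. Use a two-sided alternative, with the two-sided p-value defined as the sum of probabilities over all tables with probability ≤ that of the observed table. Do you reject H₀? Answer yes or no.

reject H₀: yes

Margins: r₁=14, r₂=11, c₁=13, c₂=12, n=25
p_obs = C(14,12)·C(11,1)/C(25,13); sum pmf over tables with pmf ≤ p_obs
p-value (two-sided) = 0.00021
At α=0.05: p < α → reject H₀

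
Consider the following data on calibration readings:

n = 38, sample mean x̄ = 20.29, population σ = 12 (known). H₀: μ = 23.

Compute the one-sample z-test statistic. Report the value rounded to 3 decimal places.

test statistic = -1.392

SE = σ/√n = 12/√38 = 1.9467
z = (x̄−μ₀)/SE = (20.29−23)/1.9467 = -1.3921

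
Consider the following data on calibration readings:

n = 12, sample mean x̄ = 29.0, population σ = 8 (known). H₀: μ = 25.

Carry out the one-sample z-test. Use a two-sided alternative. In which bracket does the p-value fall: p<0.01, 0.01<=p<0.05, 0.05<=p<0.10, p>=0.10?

SE = σ/√n = 8/√12 = 2.3094
z = (x̄−μ₀)/SE = (29.0−25)/2.3094 = 1.7321
p-value (two-sided) = 0.08326
→ bracket: 0.05<=p<0.10

p-value bracket: 0.05<=p<0.10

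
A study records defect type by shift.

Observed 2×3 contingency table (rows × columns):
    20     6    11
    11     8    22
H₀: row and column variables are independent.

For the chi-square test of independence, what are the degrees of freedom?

degrees of freedom = 2

df = (r−1)(c−1) = (2−1)·(3−1) = 2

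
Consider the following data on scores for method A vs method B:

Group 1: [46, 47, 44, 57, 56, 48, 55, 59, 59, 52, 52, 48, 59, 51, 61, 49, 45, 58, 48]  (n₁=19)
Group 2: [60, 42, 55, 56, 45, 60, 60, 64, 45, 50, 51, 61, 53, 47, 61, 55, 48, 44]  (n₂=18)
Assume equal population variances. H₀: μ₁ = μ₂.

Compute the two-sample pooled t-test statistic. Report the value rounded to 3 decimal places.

x̄₁=52.316, s₁=5.498, n₁=19
x̄₂=53.167, s₂=6.930, n₂=18
s_p² = [18·5.498² + 17·6.930²]/35 = 38.8744
SE = √(s_p²·(1/19+1/18)) = 2.0508
t = (52.316−53.167)/2.0508 = -0.4149
df = 35

test statistic = -0.415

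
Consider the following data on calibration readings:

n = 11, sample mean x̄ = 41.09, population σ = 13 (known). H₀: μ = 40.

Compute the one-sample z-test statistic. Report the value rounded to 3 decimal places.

test statistic = 0.278

SE = σ/√n = 13/√11 = 3.9196
z = (x̄−μ₀)/SE = (41.09−40)/3.9196 = 0.2781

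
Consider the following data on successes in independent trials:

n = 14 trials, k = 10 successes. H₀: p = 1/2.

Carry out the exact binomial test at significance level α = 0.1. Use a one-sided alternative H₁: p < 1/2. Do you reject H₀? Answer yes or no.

Exact binomial: n=14, k=10, p₀=1/2=0.5000
P(X≤10) from Σ C(n,i)·p₀^i·(1−p₀)^(n−i)
p-value (one-sided, H₁ less) = 0.97131
At α=0.1: p ≥ α → fail to reject H₀

reject H₀: no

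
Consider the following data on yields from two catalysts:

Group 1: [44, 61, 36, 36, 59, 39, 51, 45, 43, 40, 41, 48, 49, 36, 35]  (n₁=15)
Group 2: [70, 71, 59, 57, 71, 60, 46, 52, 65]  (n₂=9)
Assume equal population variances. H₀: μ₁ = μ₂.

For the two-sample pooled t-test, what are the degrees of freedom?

df = n₁ + n₂ − 2 = 15 + 9 − 2 = 22

degrees of freedom = 22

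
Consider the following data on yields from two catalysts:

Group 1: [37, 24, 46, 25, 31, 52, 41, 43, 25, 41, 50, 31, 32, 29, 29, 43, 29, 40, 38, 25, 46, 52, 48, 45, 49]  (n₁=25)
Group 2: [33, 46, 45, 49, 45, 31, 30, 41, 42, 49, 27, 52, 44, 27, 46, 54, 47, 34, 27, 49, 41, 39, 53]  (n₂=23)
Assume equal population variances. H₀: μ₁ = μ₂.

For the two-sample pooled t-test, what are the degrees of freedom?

degrees of freedom = 46

df = n₁ + n₂ − 2 = 25 + 23 − 2 = 46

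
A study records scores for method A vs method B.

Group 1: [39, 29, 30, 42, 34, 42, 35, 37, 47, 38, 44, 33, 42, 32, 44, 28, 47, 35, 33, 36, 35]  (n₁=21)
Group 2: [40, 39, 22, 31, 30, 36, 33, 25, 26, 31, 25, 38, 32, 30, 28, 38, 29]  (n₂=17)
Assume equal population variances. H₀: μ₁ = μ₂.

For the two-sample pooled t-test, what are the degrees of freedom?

df = n₁ + n₂ − 2 = 21 + 17 − 2 = 36

degrees of freedom = 36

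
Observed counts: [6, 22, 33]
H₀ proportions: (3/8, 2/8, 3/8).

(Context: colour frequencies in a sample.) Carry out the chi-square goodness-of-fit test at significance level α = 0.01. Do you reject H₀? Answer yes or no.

n = 61; E_i = n·p_i = [22.88, 15.25, 22.88]
χ² = (6−22.88)²/22.88 + (22−15.25)²/15.25 + (33−22.88)²/22.88 = 19.9180
df = 2
p-value (upper-tail) = 0.00005
At α=0.01: p < α → reject H₀

reject H₀: yes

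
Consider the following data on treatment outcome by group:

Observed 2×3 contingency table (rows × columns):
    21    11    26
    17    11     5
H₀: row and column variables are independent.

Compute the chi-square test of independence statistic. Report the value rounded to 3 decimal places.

test statistic = 8.414

Row totals [58, 33], col totals [38, 22, 31], n=91
χ² = (21−24.22)²/24.22 + (11−14.02)²/14.02 + (26−19.76)²/19.76 + (17−13.78)²/13.78 + (11−7.98)²/7.98 + (5−11.24)²/11.24 = 8.4137
df = 2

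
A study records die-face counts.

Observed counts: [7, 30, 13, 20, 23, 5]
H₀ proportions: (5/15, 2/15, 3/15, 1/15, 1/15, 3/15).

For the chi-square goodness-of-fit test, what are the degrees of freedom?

degrees of freedom = 5

df = k − 1 = 6 − 1 = 5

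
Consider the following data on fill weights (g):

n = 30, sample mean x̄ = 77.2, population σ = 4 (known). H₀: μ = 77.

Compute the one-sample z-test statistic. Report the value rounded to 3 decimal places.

SE = σ/√n = 4/√30 = 0.7303
z = (x̄−μ₀)/SE = (77.2−77)/0.7303 = 0.2739

test statistic = 0.274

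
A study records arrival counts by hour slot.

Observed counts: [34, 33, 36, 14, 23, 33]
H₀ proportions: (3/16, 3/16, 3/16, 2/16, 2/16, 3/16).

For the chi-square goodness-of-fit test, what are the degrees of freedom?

degrees of freedom = 5

df = k − 1 = 6 − 1 = 5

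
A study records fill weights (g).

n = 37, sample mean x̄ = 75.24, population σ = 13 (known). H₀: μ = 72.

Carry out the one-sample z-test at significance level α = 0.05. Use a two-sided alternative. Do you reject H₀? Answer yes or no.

reject H₀: no

SE = σ/√n = 13/√37 = 2.1372
z = (x̄−μ₀)/SE = (75.24−72)/2.1372 = 1.5160
p-value (two-sided) = 0.12952
At α=0.05: p ≥ α → fail to reject H₀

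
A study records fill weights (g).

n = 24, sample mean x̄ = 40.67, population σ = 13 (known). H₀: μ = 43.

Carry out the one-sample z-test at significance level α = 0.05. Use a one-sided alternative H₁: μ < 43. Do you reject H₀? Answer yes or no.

SE = σ/√n = 13/√24 = 2.6536
z = (x̄−μ₀)/SE = (40.67−43)/2.6536 = -0.8780
p-value (one-sided, H₁ less) = 0.18996
At α=0.05: p ≥ α → fail to reject H₀

reject H₀: no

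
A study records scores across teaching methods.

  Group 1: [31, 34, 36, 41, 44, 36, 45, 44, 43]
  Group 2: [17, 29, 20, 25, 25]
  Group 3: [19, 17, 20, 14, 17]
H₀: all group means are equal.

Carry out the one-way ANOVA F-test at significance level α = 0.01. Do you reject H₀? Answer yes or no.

Group means [39.33, 23.20, 17.40], grand mean 29.316
SSB = Σnᵢ(x̄ᵢ−x̄)² = 1800.105; SSW = ΣΣ(x−x̄ᵢ)² = 322.000
MSB = 1800.105/2 = 900.0526; MSW = 322.000/16 = 20.1250
F = MSB/MSW = 44.7231
df = (2, 16)
p-value (upper-tail) = 0.00000
At α=0.01: p < α → reject H₀

reject H₀: yes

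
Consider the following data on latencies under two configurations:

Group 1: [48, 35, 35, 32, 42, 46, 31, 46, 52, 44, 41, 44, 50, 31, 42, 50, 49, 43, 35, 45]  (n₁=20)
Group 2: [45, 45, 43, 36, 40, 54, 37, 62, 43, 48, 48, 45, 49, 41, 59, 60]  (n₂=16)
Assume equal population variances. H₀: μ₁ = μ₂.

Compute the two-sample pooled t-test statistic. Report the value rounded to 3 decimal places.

test statistic = -2.108

x̄₁=42.050, s₁=6.700, n₁=20
x̄₂=47.188, s₂=7.926, n₂=16
s_p² = [19·6.700² + 15·7.926²]/34 = 52.8055
SE = √(s_p²·(1/20+1/16)) = 2.4373
t = (42.050−47.188)/2.4373 = -2.1078
df = 34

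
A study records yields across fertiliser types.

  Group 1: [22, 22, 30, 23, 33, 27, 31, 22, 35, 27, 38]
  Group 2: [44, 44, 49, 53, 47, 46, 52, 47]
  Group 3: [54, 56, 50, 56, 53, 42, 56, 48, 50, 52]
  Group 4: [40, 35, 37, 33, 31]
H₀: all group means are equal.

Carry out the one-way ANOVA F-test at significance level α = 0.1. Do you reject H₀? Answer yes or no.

reject H₀: yes

Group means [28.18, 47.75, 51.70, 35.20], grand mean 40.735
SSB = Σnᵢ(x̄ᵢ−x̄)² = 3482.581; SSW = ΣΣ(x−x̄ᵢ)² = 626.036
MSB = 3482.581/3 = 1160.8604; MSW = 626.036/30 = 20.8679
F = MSB/MSW = 55.6291
df = (3, 30)
p-value (upper-tail) = 0.00000
At α=0.1: p < α → reject H₀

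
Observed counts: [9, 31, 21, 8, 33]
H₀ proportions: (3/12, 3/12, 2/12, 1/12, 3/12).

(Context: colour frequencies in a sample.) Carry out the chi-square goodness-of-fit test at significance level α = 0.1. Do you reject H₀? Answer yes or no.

n = 102; E_i = n·p_i = [25.50, 25.50, 17.00, 8.50, 25.50]
χ² = (9−25.50)²/25.50 + (31−25.50)²/25.50 + (21−17.00)²/17.00 + (8−8.50)²/8.50 + (33−25.50)²/25.50 = 15.0392
df = 4
p-value (upper-tail) = 0.00462
At α=0.1: p < α → reject H₀

reject H₀: yes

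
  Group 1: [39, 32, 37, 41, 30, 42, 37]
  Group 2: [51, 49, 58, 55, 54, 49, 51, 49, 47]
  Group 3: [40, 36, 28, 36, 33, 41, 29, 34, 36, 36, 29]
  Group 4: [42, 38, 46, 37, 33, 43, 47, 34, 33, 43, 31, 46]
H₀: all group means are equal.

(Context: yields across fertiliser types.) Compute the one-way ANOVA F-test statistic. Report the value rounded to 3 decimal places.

test statistic = 24.129

Group means [36.86, 51.44, 34.36, 39.42], grand mean 40.308
SSB = Σnᵢ(x̄ᵢ−x̄)² = 1597.766; SSW = ΣΣ(x−x̄ᵢ)² = 772.541
MSB = 1597.766/3 = 532.5887; MSW = 772.541/35 = 22.0726
F = MSB/MSW = 24.1289
df = (3, 35)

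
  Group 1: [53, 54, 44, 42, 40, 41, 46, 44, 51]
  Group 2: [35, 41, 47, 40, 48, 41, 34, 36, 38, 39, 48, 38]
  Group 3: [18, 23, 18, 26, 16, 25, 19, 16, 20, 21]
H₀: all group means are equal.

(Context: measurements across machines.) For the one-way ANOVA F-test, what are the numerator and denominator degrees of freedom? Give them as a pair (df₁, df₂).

k = 3 groups, N = 31 total
df = (k−1, N−k) = (3−1, 31−3) = (2, 28)

degrees of freedom = [2, 28]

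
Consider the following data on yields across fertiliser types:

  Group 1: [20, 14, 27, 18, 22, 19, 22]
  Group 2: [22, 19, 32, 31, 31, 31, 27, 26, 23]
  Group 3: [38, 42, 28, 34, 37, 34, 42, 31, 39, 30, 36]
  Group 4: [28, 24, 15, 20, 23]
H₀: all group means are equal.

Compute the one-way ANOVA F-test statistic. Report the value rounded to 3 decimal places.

Group means [20.29, 26.89, 35.55, 22.00], grand mean 27.656
SSB = Σnᵢ(x̄ᵢ−x̄)² = 1230.174; SSW = ΣΣ(x−x̄ᵢ)² = 587.045
MSB = 1230.174/3 = 410.0580; MSW = 587.045/28 = 20.9659
F = MSB/MSW = 19.5583
df = (3, 28)

test statistic = 19.558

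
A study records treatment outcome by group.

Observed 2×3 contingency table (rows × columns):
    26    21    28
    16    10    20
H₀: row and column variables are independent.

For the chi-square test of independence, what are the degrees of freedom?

degrees of freedom = 2

df = (r−1)(c−1) = (2−1)·(3−1) = 2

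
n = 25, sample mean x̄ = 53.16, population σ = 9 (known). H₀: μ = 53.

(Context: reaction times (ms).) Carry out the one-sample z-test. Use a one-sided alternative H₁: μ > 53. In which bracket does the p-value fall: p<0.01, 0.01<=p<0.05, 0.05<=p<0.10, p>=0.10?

p-value bracket: p>=0.10

SE = σ/√n = 9/√25 = 1.8000
z = (x̄−μ₀)/SE = (53.16−53)/1.8000 = 0.0889
p-value (one-sided, H₁ greater) = 0.46459
→ bracket: p>=0.10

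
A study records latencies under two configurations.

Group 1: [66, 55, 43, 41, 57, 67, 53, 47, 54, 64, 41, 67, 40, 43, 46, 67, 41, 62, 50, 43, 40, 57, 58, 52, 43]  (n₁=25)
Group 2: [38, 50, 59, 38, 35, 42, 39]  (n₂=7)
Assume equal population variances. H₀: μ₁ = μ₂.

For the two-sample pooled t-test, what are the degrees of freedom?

df = n₁ + n₂ − 2 = 25 + 7 − 2 = 30

degrees of freedom = 30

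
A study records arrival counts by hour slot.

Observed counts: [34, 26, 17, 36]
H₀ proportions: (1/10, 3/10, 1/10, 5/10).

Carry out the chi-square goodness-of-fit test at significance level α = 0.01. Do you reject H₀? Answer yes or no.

n = 113; E_i = n·p_i = [11.30, 33.90, 11.30, 56.50]
χ² = (34−11.30)²/11.30 + (26−33.90)²/33.90 + (17−11.30)²/11.30 + (36−56.50)²/56.50 = 57.7552
df = 3
p-value (upper-tail) = 0.00000
At α=0.01: p < α → reject H₀

reject H₀: yes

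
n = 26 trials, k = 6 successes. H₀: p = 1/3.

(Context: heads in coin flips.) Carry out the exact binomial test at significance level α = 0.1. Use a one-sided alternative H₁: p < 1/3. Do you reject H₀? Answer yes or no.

Exact binomial: n=26, k=6, p₀=1/3=0.3333
P(X≤6) from Σ C(n,i)·p₀^i·(1−p₀)^(n−i)
p-value (one-sided, H₁ less) = 0.18501
At α=0.1: p ≥ α → fail to reject H₀

reject H₀: no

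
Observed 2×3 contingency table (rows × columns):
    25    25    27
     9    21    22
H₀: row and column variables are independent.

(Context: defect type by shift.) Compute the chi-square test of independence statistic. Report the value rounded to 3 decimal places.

Row totals [77, 52], col totals [34, 46, 49], n=129
χ² = (25−20.29)²/20.29 + (25−27.46)²/27.46 + (27−29.25)²/29.25 + (9−13.71)²/13.71 + (21−18.54)²/18.54 + (22−19.75)²/19.75 = 3.6807
df = 2

test statistic = 3.681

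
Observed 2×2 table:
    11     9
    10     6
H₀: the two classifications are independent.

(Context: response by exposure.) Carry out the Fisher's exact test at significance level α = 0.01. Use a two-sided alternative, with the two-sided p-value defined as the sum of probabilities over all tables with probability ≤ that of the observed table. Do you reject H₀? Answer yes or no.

reject H₀: no

Margins: r₁=20, r₂=16, c₁=21, c₂=15, n=36
p_obs = C(20,11)·C(16,10)/C(36,21); sum pmf over tables with pmf ≤ p_obs
p-value (two-sided) = 0.74118
At α=0.01: p ≥ α → fail to reject H₀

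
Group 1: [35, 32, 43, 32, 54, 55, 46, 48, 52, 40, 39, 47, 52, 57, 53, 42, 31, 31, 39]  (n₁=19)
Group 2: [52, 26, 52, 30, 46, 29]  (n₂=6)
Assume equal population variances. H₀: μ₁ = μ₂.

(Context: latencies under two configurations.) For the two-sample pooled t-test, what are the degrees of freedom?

degrees of freedom = 23

df = n₁ + n₂ − 2 = 19 + 6 − 2 = 23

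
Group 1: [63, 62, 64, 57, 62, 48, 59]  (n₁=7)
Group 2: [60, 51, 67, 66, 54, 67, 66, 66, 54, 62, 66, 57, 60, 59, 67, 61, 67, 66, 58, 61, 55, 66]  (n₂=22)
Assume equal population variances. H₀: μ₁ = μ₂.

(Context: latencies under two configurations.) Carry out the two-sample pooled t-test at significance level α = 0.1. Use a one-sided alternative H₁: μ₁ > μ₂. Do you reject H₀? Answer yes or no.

x̄₁=59.286, s₁=5.529, n₁=7
x̄₂=61.636, s₂=5.123, n₂=22
s_p² = [6·5.529² + 21·5.123²]/27 = 27.2044
SE = √(s_p²·(1/7+1/22)) = 2.2634
t = (59.286−61.636)/2.2634 = -1.0386
df = 27
p-value (one-sided, H₁ greater) = 0.84589
At α=0.1: p ≥ α → fail to reject H₀

reject H₀: no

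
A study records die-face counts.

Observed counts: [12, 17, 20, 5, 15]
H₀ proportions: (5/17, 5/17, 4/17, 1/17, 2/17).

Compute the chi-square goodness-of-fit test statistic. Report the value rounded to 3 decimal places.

n = 69; E_i = n·p_i = [20.29, 20.29, 16.24, 4.06, 8.12]
χ² = (12−20.29)²/20.29 + (17−20.29)²/20.29 + (20−16.24)²/16.24 + (5−4.06)²/4.06 + (15−8.12)²/8.12 = 10.8507
df = 4

test statistic = 10.851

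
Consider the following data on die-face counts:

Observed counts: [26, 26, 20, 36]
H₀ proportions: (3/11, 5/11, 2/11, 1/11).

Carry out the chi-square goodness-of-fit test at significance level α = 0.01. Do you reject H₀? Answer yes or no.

reject H₀: yes

n = 108; E_i = n·p_i = [29.45, 49.09, 19.64, 9.82]
χ² = (26−29.45)²/29.45 + (26−49.09)²/49.09 + (20−19.64)²/19.64 + (36−9.82)²/9.82 = 81.0914
df = 3
p-value (upper-tail) = 0.00000
At α=0.01: p < α → reject H₀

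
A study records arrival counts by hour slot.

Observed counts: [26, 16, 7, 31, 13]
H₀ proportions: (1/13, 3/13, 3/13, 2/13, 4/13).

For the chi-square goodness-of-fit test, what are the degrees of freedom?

degrees of freedom = 4

df = k − 1 = 5 − 1 = 4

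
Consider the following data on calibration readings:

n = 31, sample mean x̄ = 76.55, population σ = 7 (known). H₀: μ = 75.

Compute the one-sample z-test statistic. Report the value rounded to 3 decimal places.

test statistic = 1.233

SE = σ/√n = 7/√31 = 1.2572
z = (x̄−μ₀)/SE = (76.55−75)/1.2572 = 1.2329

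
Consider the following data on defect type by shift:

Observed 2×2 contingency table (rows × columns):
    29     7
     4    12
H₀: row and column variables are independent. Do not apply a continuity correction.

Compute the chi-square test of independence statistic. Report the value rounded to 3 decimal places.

test statistic = 14.744

Row totals [36, 16], col totals [33, 19], n=52
χ² = (29−22.85)²/22.85 + (7−13.15)²/13.15 + (4−10.15)²/10.15 + (12−5.85)²/5.85 = 14.7439
df = 1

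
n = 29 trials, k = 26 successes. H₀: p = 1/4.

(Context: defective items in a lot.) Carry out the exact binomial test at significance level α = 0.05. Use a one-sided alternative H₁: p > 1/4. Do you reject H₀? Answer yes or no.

Exact binomial: n=29, k=26, p₀=1/4=0.2500
P(X≥26) from Σ C(n,i)·p₀^i·(1−p₀)^(n−i)
p-value (one-sided, H₁ greater) = 0.00000
At α=0.05: p < α → reject H₀

reject H₀: yes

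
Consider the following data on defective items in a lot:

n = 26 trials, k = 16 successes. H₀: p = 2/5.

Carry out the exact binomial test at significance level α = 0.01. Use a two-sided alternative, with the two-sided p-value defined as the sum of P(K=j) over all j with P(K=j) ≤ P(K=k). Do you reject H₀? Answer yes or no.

reject H₀: no

Exact binomial: n=26, k=16, p₀=2/5=0.4000
P(X=j) = C(n,j)·p₀^j·(1−p₀)^(n−j); p = Σ P(X=j) over j with P(X=j) ≤ P(X=16)
p-value (two-sided) = 0.02829
At α=0.01: p ≥ α → fail to reject H₀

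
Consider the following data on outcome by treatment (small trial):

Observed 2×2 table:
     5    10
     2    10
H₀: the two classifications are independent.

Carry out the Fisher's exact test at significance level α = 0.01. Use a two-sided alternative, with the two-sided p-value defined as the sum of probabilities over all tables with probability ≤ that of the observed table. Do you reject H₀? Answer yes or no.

Margins: r₁=15, r₂=12, c₁=7, c₂=20, n=27
p_obs = C(15,5)·C(12,2)/C(27,7); sum pmf over tables with pmf ≤ p_obs
p-value (two-sided) = 0.40821
At α=0.01: p ≥ α → fail to reject H₀

reject H₀: no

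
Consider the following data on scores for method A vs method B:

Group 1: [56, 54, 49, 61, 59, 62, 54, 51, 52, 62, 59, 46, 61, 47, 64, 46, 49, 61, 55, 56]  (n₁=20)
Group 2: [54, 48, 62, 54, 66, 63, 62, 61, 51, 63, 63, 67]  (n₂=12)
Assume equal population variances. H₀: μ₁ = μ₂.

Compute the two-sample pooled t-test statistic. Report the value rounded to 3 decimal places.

x̄₁=55.200, s₁=5.827, n₁=20
x̄₂=59.500, s₂=6.142, n₂=12
s_p² = [19·5.827² + 11·6.142²]/30 = 35.3400
SE = √(s_p²·(1/20+1/12)) = 2.1707
t = (55.200−59.500)/2.1707 = -1.9809
df = 30

test statistic = -1.981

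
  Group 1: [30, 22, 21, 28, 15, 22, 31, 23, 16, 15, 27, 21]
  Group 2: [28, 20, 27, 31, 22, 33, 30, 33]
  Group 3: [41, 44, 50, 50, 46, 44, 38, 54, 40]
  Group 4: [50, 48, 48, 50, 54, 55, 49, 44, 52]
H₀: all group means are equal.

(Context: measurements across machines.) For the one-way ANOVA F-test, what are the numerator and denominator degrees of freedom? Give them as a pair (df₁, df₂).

degrees of freedom = [3, 34]

k = 4 groups, N = 38 total
df = (k−1, N−k) = (4−1, 38−4) = (3, 34)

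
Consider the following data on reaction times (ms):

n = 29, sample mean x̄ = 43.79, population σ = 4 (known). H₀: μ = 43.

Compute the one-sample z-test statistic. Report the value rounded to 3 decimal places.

test statistic = 1.064

SE = σ/√n = 4/√29 = 0.7428
z = (x̄−μ₀)/SE = (43.79−43)/0.7428 = 1.0636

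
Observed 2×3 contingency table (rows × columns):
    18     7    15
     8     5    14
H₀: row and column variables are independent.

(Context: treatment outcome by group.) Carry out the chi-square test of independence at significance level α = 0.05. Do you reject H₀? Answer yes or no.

reject H₀: no

Row totals [40, 27], col totals [26, 12, 29], n=67
χ² = (18−15.52)²/15.52 + (7−7.16)²/7.16 + (15−17.31)²/17.31 + (8−10.48)²/10.48 + (5−4.84)²/4.84 + (14−11.69)²/11.69 = 1.7578
df = 2
p-value (upper-tail) = 0.41525
At α=0.05: p ≥ α → fail to reject H₀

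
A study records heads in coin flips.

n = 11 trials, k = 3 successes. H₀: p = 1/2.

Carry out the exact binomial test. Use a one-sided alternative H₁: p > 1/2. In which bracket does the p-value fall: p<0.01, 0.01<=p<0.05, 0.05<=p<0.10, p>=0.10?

Exact binomial: n=11, k=3, p₀=1/2=0.5000
P(X≥3) from Σ C(n,i)·p₀^i·(1−p₀)^(n−i)
p-value (one-sided, H₁ greater) = 0.96729
→ bracket: p>=0.10

p-value bracket: p>=0.10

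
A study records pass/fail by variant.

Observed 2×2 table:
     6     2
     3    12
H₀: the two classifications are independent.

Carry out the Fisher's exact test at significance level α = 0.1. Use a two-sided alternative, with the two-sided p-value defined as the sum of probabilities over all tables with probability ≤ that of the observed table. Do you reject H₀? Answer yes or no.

Margins: r₁=8, r₂=15, c₁=9, c₂=14, n=23
p_obs = C(8,6)·C(15,3)/C(23,9); sum pmf over tables with pmf ≤ p_obs
p-value (two-sided) = 0.02276
At α=0.1: p < α → reject H₀

reject H₀: yes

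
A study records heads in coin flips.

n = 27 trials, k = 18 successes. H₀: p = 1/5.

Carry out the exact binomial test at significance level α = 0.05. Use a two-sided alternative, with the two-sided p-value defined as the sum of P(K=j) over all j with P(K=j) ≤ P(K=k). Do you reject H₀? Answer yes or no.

reject H₀: yes

Exact binomial: n=27, k=18, p₀=1/5=0.2000
P(X=j) = C(n,j)·p₀^j·(1−p₀)^(n−j); p = Σ P(X=j) over j with P(X=j) ≤ P(X=18)
p-value (two-sided) = 0.00000
At α=0.05: p < α → reject H₀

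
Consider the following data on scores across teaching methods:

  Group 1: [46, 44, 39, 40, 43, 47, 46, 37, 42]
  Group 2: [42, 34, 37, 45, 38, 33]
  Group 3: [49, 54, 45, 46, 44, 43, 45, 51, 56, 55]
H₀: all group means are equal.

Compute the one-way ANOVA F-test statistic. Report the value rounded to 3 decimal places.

test statistic = 11.844

Group means [42.67, 38.17, 48.80], grand mean 44.040
SSB = Σnᵢ(x̄ᵢ−x̄)² = 450.527; SSW = ΣΣ(x−x̄ᵢ)² = 418.433
MSB = 450.527/2 = 225.2633; MSW = 418.433/22 = 19.0197
F = MSB/MSW = 11.8437
df = (2, 22)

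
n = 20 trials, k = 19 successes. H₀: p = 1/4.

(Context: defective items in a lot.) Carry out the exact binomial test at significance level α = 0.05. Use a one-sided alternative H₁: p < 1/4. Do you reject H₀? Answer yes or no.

reject H₀: no

Exact binomial: n=20, k=19, p₀=1/4=0.2500
P(X≤19) from Σ C(n,i)·p₀^i·(1−p₀)^(n−i)
p-value (one-sided, H₁ less) = 1.00000
At α=0.05: p ≥ α → fail to reject H₀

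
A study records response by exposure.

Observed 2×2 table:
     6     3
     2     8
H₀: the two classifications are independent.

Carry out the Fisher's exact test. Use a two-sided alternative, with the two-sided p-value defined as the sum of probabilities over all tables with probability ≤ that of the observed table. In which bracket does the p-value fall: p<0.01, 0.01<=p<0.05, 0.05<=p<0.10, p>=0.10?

Margins: r₁=9, r₂=10, c₁=8, c₂=11, n=19
p_obs = C(9,6)·C(10,2)/C(19,8); sum pmf over tables with pmf ≤ p_obs
p-value (two-sided) = 0.06978
→ bracket: 0.05<=p<0.10

p-value bracket: 0.05<=p<0.10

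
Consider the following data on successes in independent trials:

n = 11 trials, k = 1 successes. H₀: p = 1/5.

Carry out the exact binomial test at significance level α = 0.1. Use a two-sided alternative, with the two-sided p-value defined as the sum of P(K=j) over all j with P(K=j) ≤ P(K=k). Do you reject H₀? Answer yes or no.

Exact binomial: n=11, k=1, p₀=1/5=0.2000
P(X=j) = C(n,j)·p₀^j·(1−p₀)^(n−j); p = Σ P(X=j) over j with P(X=j) ≤ P(X=1)
p-value (two-sided) = 0.70472
At α=0.1: p ≥ α → fail to reject H₀

reject H₀: no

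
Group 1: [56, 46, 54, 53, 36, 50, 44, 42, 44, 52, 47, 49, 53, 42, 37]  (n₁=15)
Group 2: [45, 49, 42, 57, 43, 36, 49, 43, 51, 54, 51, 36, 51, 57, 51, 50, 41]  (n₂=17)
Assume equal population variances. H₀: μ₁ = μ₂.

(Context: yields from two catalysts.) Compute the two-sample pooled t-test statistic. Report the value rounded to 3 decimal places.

x̄₁=47.000, s₁=6.153, n₁=15
x̄₂=47.412, s₂=6.452, n₂=17
s_p² = [14·6.153² + 16·6.452²]/30 = 39.8706
SE = √(s_p²·(1/15+1/17)) = 2.2368
t = (47.000−47.412)/2.2368 = -0.1841
df = 30

test statistic = -0.184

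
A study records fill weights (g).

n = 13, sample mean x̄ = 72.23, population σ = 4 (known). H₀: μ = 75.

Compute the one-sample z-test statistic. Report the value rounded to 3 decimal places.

SE = σ/√n = 4/√13 = 1.1094
z = (x̄−μ₀)/SE = (72.23−75)/1.1094 = -2.4968

test statistic = -2.497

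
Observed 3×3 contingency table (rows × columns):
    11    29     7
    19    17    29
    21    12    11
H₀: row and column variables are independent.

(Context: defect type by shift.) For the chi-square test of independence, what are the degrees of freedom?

df = (r−1)(c−1) = (3−1)·(3−1) = 4

degrees of freedom = 4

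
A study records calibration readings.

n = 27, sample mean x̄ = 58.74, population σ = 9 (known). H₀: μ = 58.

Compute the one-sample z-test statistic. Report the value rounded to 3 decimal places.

SE = σ/√n = 9/√27 = 1.7321
z = (x̄−μ₀)/SE = (58.74−58)/1.7321 = 0.4272

test statistic = 0.427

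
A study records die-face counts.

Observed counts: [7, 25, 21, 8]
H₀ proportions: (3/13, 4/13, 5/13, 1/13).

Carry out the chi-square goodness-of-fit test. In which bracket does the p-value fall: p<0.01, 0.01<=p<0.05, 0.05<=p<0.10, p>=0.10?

p-value bracket: 0.01<=p<0.05

n = 61; E_i = n·p_i = [14.08, 18.77, 23.46, 4.69]
χ² = (7−14.08)²/14.08 + (25−18.77)²/18.77 + (21−23.46)²/23.46 + (8−4.69)²/4.69 = 8.2161
df = 3
p-value (upper-tail) = 0.04175
→ bracket: 0.01<=p<0.05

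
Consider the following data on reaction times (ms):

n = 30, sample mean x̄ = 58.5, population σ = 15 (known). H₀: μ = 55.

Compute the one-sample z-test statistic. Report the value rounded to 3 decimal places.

SE = σ/√n = 15/√30 = 2.7386
z = (x̄−μ₀)/SE = (58.5−55)/2.7386 = 1.2780

test statistic = 1.278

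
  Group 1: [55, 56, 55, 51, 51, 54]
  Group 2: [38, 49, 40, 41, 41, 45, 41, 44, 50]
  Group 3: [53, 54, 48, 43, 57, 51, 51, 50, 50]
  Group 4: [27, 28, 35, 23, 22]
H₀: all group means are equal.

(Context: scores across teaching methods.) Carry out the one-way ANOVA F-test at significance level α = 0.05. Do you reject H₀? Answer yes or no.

reject H₀: yes

Group means [53.67, 43.22, 50.78, 27.00], grand mean 44.931
SSB = Σnᵢ(x̄ᵢ−x̄)² = 2399.418; SSW = ΣΣ(x−x̄ᵢ)² = 388.444
MSB = 2399.418/3 = 799.8059; MSW = 388.444/25 = 15.5378
F = MSB/MSW = 51.4749
df = (3, 25)
p-value (upper-tail) = 0.00000
At α=0.05: p < α → reject H₀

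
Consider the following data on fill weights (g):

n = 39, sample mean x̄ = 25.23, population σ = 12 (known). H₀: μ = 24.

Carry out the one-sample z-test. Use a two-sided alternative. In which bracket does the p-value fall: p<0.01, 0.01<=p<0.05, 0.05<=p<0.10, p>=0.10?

SE = σ/√n = 12/√39 = 1.9215
z = (x̄−μ₀)/SE = (25.23−24)/1.9215 = 0.6401
p-value (two-sided) = 0.52210
→ bracket: p>=0.10

p-value bracket: p>=0.10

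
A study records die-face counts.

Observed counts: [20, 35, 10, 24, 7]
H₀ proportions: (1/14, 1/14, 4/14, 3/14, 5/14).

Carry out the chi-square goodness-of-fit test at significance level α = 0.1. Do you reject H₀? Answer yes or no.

n = 96; E_i = n·p_i = [6.86, 6.86, 27.43, 20.57, 34.29]
χ² = (20−6.86)²/6.86 + (35−6.86)²/6.86 + (10−27.43)²/27.43 + (24−20.57)²/20.57 + (7−34.29)²/34.29 = 174.0542
df = 4
p-value (upper-tail) = 0.00000
At α=0.1: p < α → reject H₀

reject H₀: yes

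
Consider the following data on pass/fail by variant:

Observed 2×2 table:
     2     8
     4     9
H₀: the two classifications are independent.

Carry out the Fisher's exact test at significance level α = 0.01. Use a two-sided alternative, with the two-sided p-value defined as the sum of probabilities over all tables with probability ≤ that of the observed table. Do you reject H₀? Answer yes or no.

Margins: r₁=10, r₂=13, c₁=6, c₂=17, n=23
p_obs = C(10,2)·C(13,4)/C(23,6); sum pmf over tables with pmf ≤ p_obs
p-value (two-sided) = 0.66002
At α=0.01: p ≥ α → fail to reject H₀

reject H₀: no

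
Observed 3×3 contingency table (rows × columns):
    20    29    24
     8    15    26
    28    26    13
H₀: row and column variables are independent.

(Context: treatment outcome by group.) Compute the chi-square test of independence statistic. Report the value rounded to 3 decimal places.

Row totals [73, 49, 67], col totals [56, 70, 63], n=189
χ² = (20−21.63)²/21.63 + (29−27.04)²/27.04 + (24−24.33)²/24.33 + (8−14.52)²/14.52 + (15−18.15)²/18.15 + (26−16.33)²/16.33 + (28−19.85)²/19.85 + (26−24.81)²/24.81 + (13−22.33)²/22.33 = 16.7652
df = 4

test statistic = 16.765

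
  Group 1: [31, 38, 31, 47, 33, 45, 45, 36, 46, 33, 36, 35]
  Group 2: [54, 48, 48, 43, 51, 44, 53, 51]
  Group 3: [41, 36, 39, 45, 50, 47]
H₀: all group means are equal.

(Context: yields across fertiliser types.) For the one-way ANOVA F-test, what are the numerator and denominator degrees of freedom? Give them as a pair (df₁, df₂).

k = 3 groups, N = 26 total
df = (k−1, N−k) = (3−1, 26−3) = (2, 23)

degrees of freedom = [2, 23]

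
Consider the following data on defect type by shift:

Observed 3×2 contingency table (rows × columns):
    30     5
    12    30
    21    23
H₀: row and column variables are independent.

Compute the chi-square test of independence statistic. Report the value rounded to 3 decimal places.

test statistic = 25.499

Row totals [35, 42, 44], col totals [63, 58], n=121
χ² = (30−18.22)²/18.22 + (5−16.78)²/16.78 + (12−21.87)²/21.87 + (30−20.13)²/20.13 + (21−22.91)²/22.91 + (23−21.09)²/21.09 = 25.4993
df = 2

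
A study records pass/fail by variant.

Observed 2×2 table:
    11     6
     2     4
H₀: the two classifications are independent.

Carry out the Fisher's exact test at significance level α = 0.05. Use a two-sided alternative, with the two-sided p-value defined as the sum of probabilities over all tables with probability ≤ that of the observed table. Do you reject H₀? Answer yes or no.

reject H₀: no

Margins: r₁=17, r₂=6, c₁=13, c₂=10, n=23
p_obs = C(17,11)·C(6,2)/C(23,13); sum pmf over tables with pmf ≤ p_obs
p-value (two-sided) = 0.34129
At α=0.05: p ≥ α → fail to reject H₀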